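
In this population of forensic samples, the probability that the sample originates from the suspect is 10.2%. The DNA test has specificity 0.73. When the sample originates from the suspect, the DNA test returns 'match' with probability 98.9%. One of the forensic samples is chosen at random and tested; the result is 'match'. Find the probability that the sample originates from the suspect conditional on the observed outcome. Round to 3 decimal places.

P(H | E) ≈ 0.294

Let H be the event that the sample originates from the suspect. P(H) = 0.102, so P(¬H) = 0.898. With E the 'match' result, P(E|H) = 0.989 and P(E|¬H) = 0.27.
P(E) = 0.989·0.102 + 0.27·0.898 = 0.10088 + 0.24246 = 0.34334.
By Bayes' theorem, P(H|E) = 0.10088 / 0.34334 = 0.294.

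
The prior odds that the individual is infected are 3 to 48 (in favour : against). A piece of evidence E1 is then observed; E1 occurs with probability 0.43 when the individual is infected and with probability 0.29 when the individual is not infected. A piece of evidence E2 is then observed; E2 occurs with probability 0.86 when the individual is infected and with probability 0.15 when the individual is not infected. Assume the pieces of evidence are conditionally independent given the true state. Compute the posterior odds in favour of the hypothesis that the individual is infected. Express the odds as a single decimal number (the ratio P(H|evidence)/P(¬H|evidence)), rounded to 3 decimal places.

Posterior odds ≈ 0.531

Prior odds = 3/48 = 0.062500. In log-odds, ln(0.062500) = -2.7726.
Add log likelihood ratios: ln(1.4828) + ln(5.7333) = 2.1402.
Posterior log-odds = -0.63239, so posterior odds = exp(-0.63239) = 0.53132.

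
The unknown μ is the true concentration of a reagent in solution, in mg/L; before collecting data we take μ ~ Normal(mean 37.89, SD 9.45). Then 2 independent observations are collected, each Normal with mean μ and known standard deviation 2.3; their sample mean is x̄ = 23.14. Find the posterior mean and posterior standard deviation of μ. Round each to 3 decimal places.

With known σ, the Normal prior is conjugate. Weight on the data is w = (n/σ²)/(n/σ² + 1/τ₀²) = 0.378072/(0.378072+0.0111979) = 0.97123.
Posterior mean = w·x̄ + (1−w)·μ₀ = 0.97123·23.14 + 0.028766·37.89 = 23.564. Posterior variance = 1/(0.378072+0.0111979) = 2.56891, so SD = 1.603.

Posterior mean ≈ 23.564; posterior SD ≈ 1.603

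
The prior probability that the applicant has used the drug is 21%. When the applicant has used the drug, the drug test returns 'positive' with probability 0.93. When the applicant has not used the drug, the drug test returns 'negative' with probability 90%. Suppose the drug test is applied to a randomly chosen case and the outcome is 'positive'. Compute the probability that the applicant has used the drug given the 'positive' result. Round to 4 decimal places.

P(H | E) ≈ 0.7120

Write H for 'the applicant has used the drug'. Prior odds H:¬H = 0.21/0.79 = 0.26582. For the 'positive' outcome, the likelihood ratio is 0.93/0.1 = 9.3000.
Posterior odds = 0.26582 × 9.3000 = 2.4722, so P(H|E) = 2.4722/(1+2.4722) = 0.7120.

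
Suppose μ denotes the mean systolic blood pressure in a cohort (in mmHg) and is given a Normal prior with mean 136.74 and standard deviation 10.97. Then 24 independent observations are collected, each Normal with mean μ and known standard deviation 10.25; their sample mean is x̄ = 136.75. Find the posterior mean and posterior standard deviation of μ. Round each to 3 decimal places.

Posterior mean ≈ 136.750; posterior SD ≈ 2.055

With known σ, the Normal prior is conjugate. Weight on the data is w = (n/σ²)/(n/σ² + 1/τ₀²) = 0.228435/(0.228435+0.00830973) = 0.96490.
Posterior mean = w·x̄ + (1−w)·μ₀ = 0.96490·136.75 + 0.035100·136.74 = 136.750. Posterior variance = 1/(0.228435+0.00830973) = 4.22395, so SD = 2.055.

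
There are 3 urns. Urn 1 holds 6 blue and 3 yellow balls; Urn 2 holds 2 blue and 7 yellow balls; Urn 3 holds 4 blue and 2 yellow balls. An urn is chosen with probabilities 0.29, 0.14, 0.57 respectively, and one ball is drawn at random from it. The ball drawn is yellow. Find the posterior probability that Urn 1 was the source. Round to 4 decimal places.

Posterior probability ≈ 0.2444

Tabulate prior·likelihood by source: [1] prior 0.29, lik 0.3333, product 0.09667; [2] prior 0.14, lik 0.7778, product 0.1089; [3] prior 0.57, lik 0.3333, product 0.1900.
Normalizing constant = 0.39556; the posterior for Urn 1 is its product over the sum, 0.09667/0.39556 = 0.2444.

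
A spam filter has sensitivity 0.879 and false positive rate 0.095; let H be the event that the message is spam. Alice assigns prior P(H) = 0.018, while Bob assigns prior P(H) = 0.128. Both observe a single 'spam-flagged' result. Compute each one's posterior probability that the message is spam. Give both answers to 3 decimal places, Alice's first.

Alice: 0.145; Bob: 0.576

P('+'|H) = 0.879, P('+'|¬H) = 0.095.
Alice: numerator 0.879·0.018 = 0.015822; evidence = 0.015822+0.095·0.982 = 0.10911; posterior = 0.145.
Bob: numerator 0.879·0.128 = 0.11251; evidence = 0.11251+0.095·0.872 = 0.19535; posterior = 0.576.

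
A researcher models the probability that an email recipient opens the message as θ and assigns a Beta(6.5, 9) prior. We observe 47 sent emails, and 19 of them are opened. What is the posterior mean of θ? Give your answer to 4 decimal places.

Posterior mean ≈ 0.4080

Observing 19 successes and 28 failures updates Beta(6.5, 9) by adding the success and failure counts to the two shape parameters: α = 6.5+19 = 25.5, β = 9+28 = 37.
E[θ | data] = 25.5/(25.5+37) = 0.4080.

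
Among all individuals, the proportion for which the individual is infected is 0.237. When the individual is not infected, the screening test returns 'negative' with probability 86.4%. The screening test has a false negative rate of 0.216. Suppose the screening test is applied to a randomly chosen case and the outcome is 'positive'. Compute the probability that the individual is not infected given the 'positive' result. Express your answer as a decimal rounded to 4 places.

P(¬H | E) ≈ 0.3583

Write H for 'the individual is infected'. Prior odds H:¬H = 0.237/0.763 = 0.31062. For the 'positive' outcome, the likelihood ratio is 0.784/0.136 = 5.7647.
Posterior odds = 0.31062 × 5.7647 = 1.7906, so P(H|E) = 1.7906/(1+1.7906) = 0.6417. Then P(¬H|E) = 1 − 0.6417 = 0.3583.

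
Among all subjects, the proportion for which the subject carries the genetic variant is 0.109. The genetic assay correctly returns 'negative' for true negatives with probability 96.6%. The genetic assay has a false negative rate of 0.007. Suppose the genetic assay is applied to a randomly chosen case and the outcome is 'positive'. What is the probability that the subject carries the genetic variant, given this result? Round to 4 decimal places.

Write H for 'the subject carries the genetic variant'. Prior odds H:¬H = 0.109/0.891 = 0.12233. For the 'positive' outcome, the likelihood ratio is 0.993/0.034 = 29.206.
Posterior odds = 0.12233 × 29.206 = 3.5729, so P(H|E) = 3.5729/(1+3.5729) = 0.7813.

P(H | E) ≈ 0.7813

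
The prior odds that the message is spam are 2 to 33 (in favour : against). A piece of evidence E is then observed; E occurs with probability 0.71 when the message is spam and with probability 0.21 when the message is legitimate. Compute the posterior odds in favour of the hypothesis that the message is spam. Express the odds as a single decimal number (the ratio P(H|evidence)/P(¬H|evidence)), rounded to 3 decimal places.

Prior odds = 2/33 = 0.060606.
Likelihood ratio for E = 0.71/0.21 = 3.3810.
Posterior odds = prior odds × LR = 0.20491.

Posterior odds ≈ 0.205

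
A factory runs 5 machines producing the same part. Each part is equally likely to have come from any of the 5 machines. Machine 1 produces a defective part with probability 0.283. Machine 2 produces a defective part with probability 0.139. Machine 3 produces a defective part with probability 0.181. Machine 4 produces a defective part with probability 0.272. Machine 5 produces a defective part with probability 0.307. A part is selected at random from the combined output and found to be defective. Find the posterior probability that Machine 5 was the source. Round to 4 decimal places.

Posterior probability ≈ 0.2597

P(defective|M1) = 0.283; P(defective|M2) = 0.139; P(defective|M3) = 0.181; P(defective|M4) = 0.272; P(defective|M5) = 0.307.
Prior × likelihood for each source: 0.2·0.283=0.05660, 0.2·0.139=0.02780, 0.2·0.181=0.03620, 0.2·0.272=0.05440, 0.2·0.307=0.06140. Summing gives P(defective) = 0.23640.
P(Machine 5 | defective) = 0.06140 / 0.23640 = 0.2597.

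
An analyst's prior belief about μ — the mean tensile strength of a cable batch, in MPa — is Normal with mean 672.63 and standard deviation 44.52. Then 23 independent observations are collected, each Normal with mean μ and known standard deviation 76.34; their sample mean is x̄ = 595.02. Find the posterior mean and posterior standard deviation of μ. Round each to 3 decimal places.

With known σ, the Normal prior is conjugate. Weight on the data is w = (n/σ²)/(n/σ² + 1/τ₀²) = 0.00394660/(0.00394660+0.00050453) = 0.88665.
Posterior mean = w·x̄ + (1−w)·μ₀ = 0.88665·595.02 + 0.11335·672.63 = 603.817. Posterior variance = 1/(0.00394660+0.00050453) = 224.662, so SD = 14.989.

Posterior mean ≈ 603.817; posterior SD ≈ 14.989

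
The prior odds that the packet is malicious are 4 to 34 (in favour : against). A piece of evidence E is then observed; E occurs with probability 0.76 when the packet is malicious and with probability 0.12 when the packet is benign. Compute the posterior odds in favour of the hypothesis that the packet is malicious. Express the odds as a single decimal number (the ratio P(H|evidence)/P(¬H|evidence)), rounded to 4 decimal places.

Prior odds = 4/34 = 0.11765. In log-odds, ln(0.11765) = -2.1401.
Add log likelihood ratio: ln(6.3333) = 1.8458.
Posterior log-odds = -0.29424, so posterior odds = exp(-0.29424) = 0.74510.

Posterior odds ≈ 0.7451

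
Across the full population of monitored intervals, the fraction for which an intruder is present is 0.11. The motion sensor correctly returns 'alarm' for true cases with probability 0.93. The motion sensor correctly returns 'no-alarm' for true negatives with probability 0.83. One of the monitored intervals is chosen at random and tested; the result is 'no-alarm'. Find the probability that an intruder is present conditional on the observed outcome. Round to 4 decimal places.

Write H for 'an intruder is present'. Prior odds H:¬H = 0.11/0.89 = 0.12360. For the 'no-alarm' outcome, the likelihood ratio is 0.07/0.83 = 0.084337.
Posterior odds = 0.12360 × 0.084337 = 0.010424, so P(H|E) = 0.010424/(1+0.010424) = 0.0103.

P(H | E) ≈ 0.0103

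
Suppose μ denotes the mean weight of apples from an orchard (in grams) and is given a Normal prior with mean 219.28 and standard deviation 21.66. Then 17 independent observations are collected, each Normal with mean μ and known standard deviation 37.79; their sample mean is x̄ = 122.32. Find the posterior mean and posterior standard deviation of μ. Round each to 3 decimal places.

With known σ, the Normal prior is conjugate. Weight on the data is w = (n/σ²)/(n/σ² + 1/τ₀²) = 0.0119041/(0.0119041+0.00213149) = 0.84814.
Posterior mean = w·x̄ + (1−w)·μ₀ = 0.84814·122.32 + 0.15186·219.28 = 137.045. Posterior variance = 1/(0.0119041+0.00213149) = 71.2477, so SD = 8.441.

Posterior mean ≈ 137.045; posterior SD ≈ 8.441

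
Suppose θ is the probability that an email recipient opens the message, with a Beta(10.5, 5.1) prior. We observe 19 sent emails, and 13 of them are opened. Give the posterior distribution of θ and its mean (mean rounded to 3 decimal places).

Posterior: Beta(23.5, 11.1); mean ≈ 0.679

The binomial likelihood is conjugate to the Beta prior: with 13 successes and 6 failures, the posterior is Beta(10.5+13, 5.1+6) = Beta(23.5, 11.1).
E[θ | data] = 23.5/(23.5+11.1) = 0.679.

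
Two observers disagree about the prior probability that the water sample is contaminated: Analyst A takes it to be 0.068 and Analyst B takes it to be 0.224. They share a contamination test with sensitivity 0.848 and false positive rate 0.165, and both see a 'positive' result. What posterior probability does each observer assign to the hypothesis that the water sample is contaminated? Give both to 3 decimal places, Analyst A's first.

Analyst A: 0.273; Analyst B: 0.597

The likelihood ratio for a 'positive' result is 0.848/0.165 = 5.1394.
Analyst A: prior odds 0.068/0.932 = 0.072961; posterior odds 0.37498; posterior probability 0.273.
Analyst B: prior odds 0.224/0.776 = 0.28866; posterior odds 1.4835; posterior probability 0.597.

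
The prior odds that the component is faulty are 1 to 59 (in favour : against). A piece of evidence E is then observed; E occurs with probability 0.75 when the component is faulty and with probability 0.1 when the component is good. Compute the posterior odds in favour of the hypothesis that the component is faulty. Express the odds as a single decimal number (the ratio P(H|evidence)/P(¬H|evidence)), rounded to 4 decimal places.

Posterior odds ≈ 0.1271

Prior odds = 1/59 = 0.016949.
Likelihood ratio for E = 0.75/0.1 = 7.5000.
Posterior odds = prior odds × LR = 0.12712.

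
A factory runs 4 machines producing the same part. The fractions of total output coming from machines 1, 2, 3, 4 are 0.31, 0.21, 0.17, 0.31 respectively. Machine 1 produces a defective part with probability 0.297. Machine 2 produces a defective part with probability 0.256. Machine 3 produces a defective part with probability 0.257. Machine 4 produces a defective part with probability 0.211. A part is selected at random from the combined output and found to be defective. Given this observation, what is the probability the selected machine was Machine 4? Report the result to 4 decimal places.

P(defective|M1) = 0.297; P(defective|M2) = 0.256; P(defective|M3) = 0.257; P(defective|M4) = 0.211.
Prior × likelihood for each source: 0.31·0.297=0.09207, 0.21·0.256=0.05376, 0.17·0.257=0.04369, 0.31·0.211=0.06541. Summing gives P(defective) = 0.25493.
P(Machine 4 | defective) = 0.06541 / 0.25493 = 0.2566.

Posterior probability ≈ 0.2566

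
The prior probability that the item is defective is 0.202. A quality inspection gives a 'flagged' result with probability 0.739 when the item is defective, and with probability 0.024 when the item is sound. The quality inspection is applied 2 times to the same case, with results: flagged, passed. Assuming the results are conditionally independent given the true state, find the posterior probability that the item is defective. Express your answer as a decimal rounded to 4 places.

Posterior P(H) ≈ 0.6758

With H the event that the item is defective, the joint likelihood of the observed sequence is P(data|H) = 0.739·0.261 = 0.19288 and P(data|¬H) = 0.024·0.976 = 0.023424.
Bayes: P(H|data) = 0.202·0.19288 / (0.202·0.19288 + 0.798·0.023424) = 0.038962/0.057654 = 0.6758.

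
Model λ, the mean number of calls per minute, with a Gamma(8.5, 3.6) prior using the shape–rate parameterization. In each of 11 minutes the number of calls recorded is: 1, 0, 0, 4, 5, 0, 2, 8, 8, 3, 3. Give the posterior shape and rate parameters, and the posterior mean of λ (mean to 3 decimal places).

Posterior: Gamma(shape=42.5, rate=14.6); mean ≈ 2.911

The Poisson likelihood adds the total count to the shape and the number of exposure periods to the rate. Here ∑xᵢ = 34 and n = 11, so shape 8.5→42.5 and rate 3.6→14.6.
Posterior mean = shape/rate = 42.5/14.6 = 2.911.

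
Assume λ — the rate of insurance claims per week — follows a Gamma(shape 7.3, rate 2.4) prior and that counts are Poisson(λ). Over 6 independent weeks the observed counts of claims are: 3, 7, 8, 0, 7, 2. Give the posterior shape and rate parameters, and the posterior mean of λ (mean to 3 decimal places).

The Poisson likelihood adds the total count to the shape and the number of exposure periods to the rate. Here ∑xᵢ = 27 and n = 6, so shape 7.3→34.3 and rate 2.4→8.4.
E[λ | data] = 34.3/8.4 = 4.083.

Posterior: Gamma(shape=34.3, rate=8.4); mean ≈ 4.083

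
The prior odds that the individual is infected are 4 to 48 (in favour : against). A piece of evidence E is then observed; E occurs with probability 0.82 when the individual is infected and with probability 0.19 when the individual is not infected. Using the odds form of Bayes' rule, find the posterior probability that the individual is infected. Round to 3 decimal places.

Posterior probability ≈ 0.265

Prior odds = 4/48 = 0.083333. In log-odds, ln(0.083333) = -2.4849.
Add log likelihood ratio: ln(4.3158) = 1.4623.
Posterior log-odds = -1.0226, so posterior odds = exp(-1.0226) = 0.35965. Converting, P(H|E) = 0.35965/1.3596 = 0.265.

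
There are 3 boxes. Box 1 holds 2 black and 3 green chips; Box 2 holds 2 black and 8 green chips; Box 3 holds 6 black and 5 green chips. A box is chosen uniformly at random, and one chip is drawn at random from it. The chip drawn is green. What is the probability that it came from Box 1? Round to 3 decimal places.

P(green|Box 1) = 0.6; P(green|Box 2) = 0.8; P(green|Box 3) = 0.4545.
Prior × likelihood for each source: 0.333333·0.6=0.2000, 0.333333·0.8=0.2667, 0.333333·0.4545=0.1515. Summing gives P(green) = 0.61818.
P(Box 1 | green) = 0.2000 / 0.61818 = 0.324.

Posterior probability ≈ 0.324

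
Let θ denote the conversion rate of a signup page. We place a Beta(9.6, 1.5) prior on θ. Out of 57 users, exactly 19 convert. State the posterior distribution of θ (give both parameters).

Posterior: Beta(28.6, 39.5)

The binomial likelihood is conjugate to the Beta prior: with 19 successes and 38 failures, the posterior is Beta(9.6+19, 1.5+38) = Beta(28.6, 39.5).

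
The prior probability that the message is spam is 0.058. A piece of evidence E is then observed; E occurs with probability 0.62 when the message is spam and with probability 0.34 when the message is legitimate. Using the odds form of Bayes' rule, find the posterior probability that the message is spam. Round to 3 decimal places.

Prior odds = 0.058/(1−0.058) = 0.061571. In log-odds, ln(0.061571) = -2.7876.
Add log likelihood ratio: ln(1.8235) = 0.60077.
Posterior log-odds = -2.1868, so posterior odds = exp(-2.1868) = 0.11228. Converting, P(H|E) = 0.11228/1.1123 = 0.101.

Posterior probability ≈ 0.101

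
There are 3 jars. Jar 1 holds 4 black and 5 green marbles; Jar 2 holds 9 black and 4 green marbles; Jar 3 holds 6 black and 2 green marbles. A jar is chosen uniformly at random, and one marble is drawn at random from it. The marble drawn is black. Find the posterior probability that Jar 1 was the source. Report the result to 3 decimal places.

Posterior probability ≈ 0.236

P(black|Jar 1) = 0.4444; P(black|Jar 2) = 0.6923; P(black|Jar 3) = 0.75.
Prior × likelihood for each source: 0.333333·0.4444=0.1481, 0.333333·0.6923=0.2308, 0.333333·0.75=0.2500. Summing gives P(black) = 0.62892.
P(Jar 1 | black) = 0.1481 / 0.62892 = 0.236.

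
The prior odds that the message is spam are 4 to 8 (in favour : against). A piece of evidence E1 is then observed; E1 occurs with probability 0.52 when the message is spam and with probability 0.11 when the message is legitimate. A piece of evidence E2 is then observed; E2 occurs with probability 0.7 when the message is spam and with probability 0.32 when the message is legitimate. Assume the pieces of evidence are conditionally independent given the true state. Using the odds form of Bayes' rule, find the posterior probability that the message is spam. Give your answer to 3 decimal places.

Prior odds = 4/8 = 0.50000.
Likelihood ratio for E1 = 0.52/0.11 = 4.7273.
Likelihood ratio for E2 = 0.7/0.32 = 2.1875.
Posterior odds = prior odds × LR₁ × LR₂ = 5.1705.
Posterior probability = odds/(1+odds) = 5.1705/6.1705 = 0.838.

Posterior probability ≈ 0.838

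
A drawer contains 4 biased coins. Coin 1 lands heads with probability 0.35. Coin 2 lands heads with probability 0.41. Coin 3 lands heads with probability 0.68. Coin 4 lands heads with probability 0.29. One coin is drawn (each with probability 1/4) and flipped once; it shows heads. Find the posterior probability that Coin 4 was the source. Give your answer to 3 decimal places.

Tabulate prior·likelihood by source: [1] prior 0.25, lik 0.35, product 0.08750; [2] prior 0.25, lik 0.41, product 0.1025; [3] prior 0.25, lik 0.68, product 0.1700; [4] prior 0.25, lik 0.29, product 0.07250.
Normalizing constant = 0.43250; the posterior for Coin 4 is its product over the sum, 0.07250/0.43250 = 0.168.

Posterior probability ≈ 0.168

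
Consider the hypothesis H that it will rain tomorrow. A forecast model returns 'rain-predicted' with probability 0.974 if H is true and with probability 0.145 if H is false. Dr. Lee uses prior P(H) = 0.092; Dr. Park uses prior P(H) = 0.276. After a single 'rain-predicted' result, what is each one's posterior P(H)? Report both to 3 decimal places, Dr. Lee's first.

Dr. Lee: 0.405; Dr. Park: 0.719

The likelihood ratio for a 'rain-predicted' result is 0.974/0.145 = 6.7172.
Dr. Lee: prior odds 0.092/0.908 = 0.10132; posterior odds 0.68060; posterior probability 0.405.
Dr. Park: prior odds 0.276/0.724 = 0.38122; posterior odds 2.5607; posterior probability 0.719.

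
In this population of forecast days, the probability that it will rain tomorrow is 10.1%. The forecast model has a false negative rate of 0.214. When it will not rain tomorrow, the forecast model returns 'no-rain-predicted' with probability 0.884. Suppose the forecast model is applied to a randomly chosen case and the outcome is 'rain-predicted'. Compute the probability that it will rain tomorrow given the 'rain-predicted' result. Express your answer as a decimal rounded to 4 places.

Let H be the event that it will rain tomorrow. P(H) = 0.101, so P(¬H) = 0.899. With E the 'rain-predicted' result, P(E|H) = 0.786 and P(E|¬H) = 0.116.
P(E) = 0.786·0.101 + 0.116·0.899 = 0.079386 + 0.10428 = 0.18367.
By Bayes' theorem, P(H|E) = 0.079386 / 0.18367 = 0.4322.

P(H | E) ≈ 0.4322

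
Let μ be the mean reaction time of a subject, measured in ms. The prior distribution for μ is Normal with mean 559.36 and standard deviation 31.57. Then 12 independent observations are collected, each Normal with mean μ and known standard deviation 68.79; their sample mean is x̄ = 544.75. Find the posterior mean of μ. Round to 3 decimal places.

Posterior mean ≈ 548.892

Prior precision 1/τ₀² = 1/31.57² = 0.00100335; data precision n/σ² = 12/68.79² = 0.00253589.
Posterior precision = 0.00100335 + 0.00253589 = 0.00353924.
Posterior mean = (0.00100335·559.36 + 0.00253589·544.75) / 0.00353924 = 548.892.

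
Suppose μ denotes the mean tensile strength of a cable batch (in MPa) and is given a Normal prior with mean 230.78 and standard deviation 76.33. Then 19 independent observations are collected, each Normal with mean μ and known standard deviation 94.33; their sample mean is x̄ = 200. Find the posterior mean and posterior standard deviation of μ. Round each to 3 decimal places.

Posterior mean ≈ 202.290; posterior SD ≈ 20.820

Prior precision 1/τ₀² = 1/76.33² = 0.00017164; data precision n/σ² = 19/94.33² = 0.00213528.
Posterior precision = 0.00017164 + 0.00213528 = 0.00230691, giving posterior SD = 1/√0.00230691 = 20.820.
Posterior mean = (0.00017164·230.78 + 0.00213528·200) / 0.00230691 = 202.290.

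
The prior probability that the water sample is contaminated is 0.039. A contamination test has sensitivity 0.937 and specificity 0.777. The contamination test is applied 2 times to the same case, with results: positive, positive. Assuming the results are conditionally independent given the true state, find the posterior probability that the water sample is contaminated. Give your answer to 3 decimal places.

Posterior P(H) ≈ 0.417

Let H be the event that the water sample is contaminated; start with P(H) = 0.039. P('positive'|H) = 0.937, P('positive'|¬H) = 0.223.
Update on result 1 ('positive'): P(H) ← 0.937·0.0390 / (0.937·0.0390 + 0.223·0.9610) = 0.036543/0.25085 = 0.1457.
Update on result 2 ('positive'): P(H) ← 0.937·0.1457 / (0.937·0.1457 + 0.223·0.8543) = 0.13650/0.32701 = 0.4174.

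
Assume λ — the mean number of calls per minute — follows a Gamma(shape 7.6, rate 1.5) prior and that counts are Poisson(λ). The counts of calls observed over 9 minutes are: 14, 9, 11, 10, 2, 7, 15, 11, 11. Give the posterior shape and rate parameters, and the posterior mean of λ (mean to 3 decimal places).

The Poisson likelihood adds the total count to the shape and the number of exposure periods to the rate. Here ∑xᵢ = 90 and n = 9, so shape 7.6→97.6 and rate 1.5→10.5.
E[λ | data] = 97.6/10.5 = 9.295.

Posterior: Gamma(shape=97.6, rate=10.5); mean ≈ 9.295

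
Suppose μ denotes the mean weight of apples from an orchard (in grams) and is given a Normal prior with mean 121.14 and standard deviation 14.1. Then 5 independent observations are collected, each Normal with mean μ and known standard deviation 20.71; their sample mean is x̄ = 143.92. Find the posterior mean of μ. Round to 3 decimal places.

Prior precision 1/τ₀² = 1/14.1² = 0.00502993; data precision n/σ² = 5/20.71² = 0.0116576.
Posterior precision = 0.00502993 + 0.0116576 = 0.0166875.
Posterior mean = (0.00502993·121.14 + 0.0116576·143.92) / 0.0166875 = 137.054.

Posterior mean ≈ 137.054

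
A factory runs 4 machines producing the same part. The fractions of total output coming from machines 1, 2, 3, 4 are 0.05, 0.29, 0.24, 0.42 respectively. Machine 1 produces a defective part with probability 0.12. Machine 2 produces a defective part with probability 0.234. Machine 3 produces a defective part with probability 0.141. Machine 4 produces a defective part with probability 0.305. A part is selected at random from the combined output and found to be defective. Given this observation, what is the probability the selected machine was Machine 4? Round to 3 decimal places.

Tabulate prior·likelihood by source: [1] prior 0.05, lik 0.12, product 0.006000; [2] prior 0.29, lik 0.234, product 0.06786; [3] prior 0.24, lik 0.141, product 0.03384; [4] prior 0.42, lik 0.305, product 0.1281.
Normalizing constant = 0.23580; the posterior for Machine 4 is its product over the sum, 0.1281/0.23580 = 0.543.

Posterior probability ≈ 0.543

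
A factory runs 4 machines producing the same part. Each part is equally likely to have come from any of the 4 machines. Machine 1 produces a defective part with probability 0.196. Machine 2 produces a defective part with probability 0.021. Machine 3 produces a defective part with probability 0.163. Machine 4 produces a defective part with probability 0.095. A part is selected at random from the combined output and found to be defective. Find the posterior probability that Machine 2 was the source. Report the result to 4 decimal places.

P(defective|M1) = 0.196; P(defective|M2) = 0.021; P(defective|M3) = 0.163; P(defective|M4) = 0.095.
Prior × likelihood for each source: 0.25·0.196=0.04900, 0.25·0.021=0.005250, 0.25·0.163=0.04075, 0.25·0.095=0.02375. Summing gives P(defective) = 0.11875.
P(Machine 2 | defective) = 0.005250 / 0.11875 = 0.0442.

Posterior probability ≈ 0.0442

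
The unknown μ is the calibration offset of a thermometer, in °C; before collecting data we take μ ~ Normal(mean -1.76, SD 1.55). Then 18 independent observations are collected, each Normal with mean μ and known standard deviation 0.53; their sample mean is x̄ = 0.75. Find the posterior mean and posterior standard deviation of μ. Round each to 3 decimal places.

Posterior mean ≈ 0.734; posterior SD ≈ 0.125

With known σ, the Normal prior is conjugate. Weight on the data is w = (n/σ²)/(n/σ² + 1/τ₀²) = 64.0797/(64.0797+0.416233) = 0.99355.
Posterior mean = w·x̄ + (1−w)·μ₀ = 0.99355·0.75 + 0.0064536·-1.76 = 0.734. Posterior variance = 1/(64.0797+0.416233) = 0.0155048, so SD = 0.125.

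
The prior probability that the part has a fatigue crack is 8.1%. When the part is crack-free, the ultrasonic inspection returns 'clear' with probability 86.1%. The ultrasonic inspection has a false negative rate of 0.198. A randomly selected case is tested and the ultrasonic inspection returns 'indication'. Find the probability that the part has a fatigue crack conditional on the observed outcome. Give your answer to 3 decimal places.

P(H | E) ≈ 0.337

Let H be the event that the part has a fatigue crack. P(H) = 0.081, so P(¬H) = 0.919. With E the 'indication' result, P(E|H) = 0.802 and P(E|¬H) = 0.139.
P(E) = 0.802·0.081 + 0.139·0.919 = 0.064962 + 0.12774 = 0.19270.
By Bayes' theorem, P(H|E) = 0.064962 / 0.19270 = 0.337.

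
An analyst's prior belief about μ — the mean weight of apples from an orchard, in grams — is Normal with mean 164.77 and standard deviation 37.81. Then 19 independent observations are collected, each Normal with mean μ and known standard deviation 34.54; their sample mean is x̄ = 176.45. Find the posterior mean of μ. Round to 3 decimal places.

Posterior mean ≈ 175.959

Prior precision 1/τ₀² = 1/37.81² = 0.00069950; data precision n/σ² = 19/34.54² = 0.0159261.
Posterior precision = 0.00069950 + 0.0159261 = 0.0166256.
Posterior mean = (0.00069950·164.77 + 0.0159261·176.45) / 0.0166256 = 175.959.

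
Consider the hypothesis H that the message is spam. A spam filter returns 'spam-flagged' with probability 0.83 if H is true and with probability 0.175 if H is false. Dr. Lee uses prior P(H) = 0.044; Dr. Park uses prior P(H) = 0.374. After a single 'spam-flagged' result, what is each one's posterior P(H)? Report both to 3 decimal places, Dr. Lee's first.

Dr. Lee: 0.179; Dr. Park: 0.739

P('+'|H) = 0.83, P('+'|¬H) = 0.175.
Dr. Lee: numerator 0.83·0.044 = 0.036520; evidence = 0.036520+0.175·0.956 = 0.20382; posterior = 0.179.
Dr. Park: numerator 0.83·0.374 = 0.31042; evidence = 0.31042+0.175·0.626 = 0.41997; posterior = 0.739.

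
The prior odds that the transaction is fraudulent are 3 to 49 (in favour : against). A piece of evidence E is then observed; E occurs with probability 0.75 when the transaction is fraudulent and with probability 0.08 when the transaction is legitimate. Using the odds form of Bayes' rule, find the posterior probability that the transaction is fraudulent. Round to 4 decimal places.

Posterior probability ≈ 0.3647

Prior odds = 3/49 = 0.061224. In log-odds, ln(0.061224) = -2.7932.
Add log likelihood ratio: ln(9.3750) = 2.2380.
Posterior log-odds = -0.55516, so posterior odds = exp(-0.55516) = 0.57398. Converting, P(H|E) = 0.57398/1.5740 = 0.3647.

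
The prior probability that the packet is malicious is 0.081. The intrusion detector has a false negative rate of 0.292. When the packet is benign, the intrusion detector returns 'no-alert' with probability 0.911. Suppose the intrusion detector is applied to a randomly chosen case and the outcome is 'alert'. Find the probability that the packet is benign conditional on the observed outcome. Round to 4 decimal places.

Let H be the event that the packet is malicious. P(H) = 0.081, so P(¬H) = 0.919. With E the 'alert' result, P(E|H) = 0.708 and P(E|¬H) = 0.089.
P(E) = 0.708·0.081 + 0.089·0.919 = 0.057348 + 0.081791 = 0.13914.
By Bayes' theorem, P(H|E) = 0.057348 / 0.13914 = 0.4122. Hence P(¬H|E) = 1 − 0.4122 = 0.5878.

P(¬H | E) ≈ 0.5878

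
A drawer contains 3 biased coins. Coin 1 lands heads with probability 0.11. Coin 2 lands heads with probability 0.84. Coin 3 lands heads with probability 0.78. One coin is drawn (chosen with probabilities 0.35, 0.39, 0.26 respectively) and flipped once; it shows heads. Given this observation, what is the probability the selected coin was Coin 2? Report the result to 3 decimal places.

P(heads|C1) = 0.11; P(heads|C2) = 0.84; P(heads|C3) = 0.78.
Prior × likelihood for each source: 0.35·0.11=0.03850, 0.39·0.84=0.3276, 0.26·0.78=0.2028. Summing gives P(heads) = 0.56890.
P(Coin 2 | heads) = 0.3276 / 0.56890 = 0.576.

Posterior probability ≈ 0.576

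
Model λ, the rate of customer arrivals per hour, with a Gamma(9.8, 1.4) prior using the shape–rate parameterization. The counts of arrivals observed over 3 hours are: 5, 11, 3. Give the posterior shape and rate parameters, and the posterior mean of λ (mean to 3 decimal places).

Total count ∑xᵢ = 19 over n = 3 hours.
Gamma is conjugate to the Poisson likelihood: posterior is Gamma(shape = 9.8+19 = 28.8, rate = 1.4+3 = 4.4).
Posterior mean = shape/rate = 28.8/4.4 = 6.545.

Posterior: Gamma(shape=28.8, rate=4.4); mean ≈ 6.545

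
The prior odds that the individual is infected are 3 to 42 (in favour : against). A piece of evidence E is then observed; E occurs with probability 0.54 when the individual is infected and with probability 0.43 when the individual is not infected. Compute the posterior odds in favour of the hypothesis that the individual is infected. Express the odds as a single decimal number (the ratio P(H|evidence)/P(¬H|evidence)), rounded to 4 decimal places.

Prior odds = 3/42 = 0.071429. In log-odds, ln(0.071429) = -2.6391.
Add log likelihood ratio: ln(1.2558) = 0.22778.
Posterior log-odds = -2.4113, so posterior odds = exp(-2.4113) = 0.089701.

Posterior odds ≈ 0.0897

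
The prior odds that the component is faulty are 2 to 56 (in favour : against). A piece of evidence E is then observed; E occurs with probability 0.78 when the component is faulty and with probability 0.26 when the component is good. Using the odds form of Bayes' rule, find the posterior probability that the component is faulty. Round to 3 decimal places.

Posterior probability ≈ 0.097

Prior odds = 2/56 = 0.035714.
Likelihood ratio for E = 0.78/0.26 = 3.0000.
Posterior odds = prior odds × LR = 0.10714.
Posterior probability = odds/(1+odds) = 0.10714/1.1071 = 0.097.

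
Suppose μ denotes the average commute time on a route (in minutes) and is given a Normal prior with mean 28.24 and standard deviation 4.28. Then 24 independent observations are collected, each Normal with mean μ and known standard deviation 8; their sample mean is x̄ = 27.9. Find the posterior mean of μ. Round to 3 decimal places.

Posterior mean ≈ 27.943

Prior precision 1/τ₀² = 1/4.28² = 0.0545899; data precision n/σ² = 24/8² = 0.375000.
Posterior precision = 0.0545899 + 0.375000 = 0.429590.
Posterior mean = (0.0545899·28.24 + 0.375000·27.9) / 0.429590 = 27.943.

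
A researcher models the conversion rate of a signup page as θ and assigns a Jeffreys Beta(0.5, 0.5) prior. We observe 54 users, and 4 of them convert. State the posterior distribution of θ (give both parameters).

The binomial likelihood is conjugate to the Beta prior: with 4 successes and 50 failures, the posterior is Beta(0.5+4, 0.5+50) = Beta(4.5, 50.5).

Posterior: Beta(4.5, 50.5)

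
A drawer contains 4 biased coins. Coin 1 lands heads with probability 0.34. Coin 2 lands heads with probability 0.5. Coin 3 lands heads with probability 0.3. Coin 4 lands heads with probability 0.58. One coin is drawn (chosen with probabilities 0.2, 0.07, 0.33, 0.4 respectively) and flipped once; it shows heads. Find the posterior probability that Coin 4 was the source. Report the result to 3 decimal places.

Posterior probability ≈ 0.535

Tabulate prior·likelihood by source: [1] prior 0.2, lik 0.34, product 0.06800; [2] prior 0.07, lik 0.5, product 0.03500; [3] prior 0.33, lik 0.3, product 0.09900; [4] prior 0.4, lik 0.58, product 0.2320.
Normalizing constant = 0.43400; the posterior for Coin 4 is its product over the sum, 0.2320/0.43400 = 0.535.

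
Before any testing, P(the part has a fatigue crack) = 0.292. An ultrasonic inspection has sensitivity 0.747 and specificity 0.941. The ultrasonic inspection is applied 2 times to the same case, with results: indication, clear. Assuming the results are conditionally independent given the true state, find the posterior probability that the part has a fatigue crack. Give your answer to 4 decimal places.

With H the event that the part has a fatigue crack, the joint likelihood of the observed sequence is P(data|H) = 0.747·0.253 = 0.18899 and P(data|¬H) = 0.059·0.941 = 0.055519.
Bayes: P(H|data) = 0.292·0.18899 / (0.292·0.18899 + 0.708·0.055519) = 0.055185/0.094493 = 0.5840.

Posterior P(H) ≈ 0.5840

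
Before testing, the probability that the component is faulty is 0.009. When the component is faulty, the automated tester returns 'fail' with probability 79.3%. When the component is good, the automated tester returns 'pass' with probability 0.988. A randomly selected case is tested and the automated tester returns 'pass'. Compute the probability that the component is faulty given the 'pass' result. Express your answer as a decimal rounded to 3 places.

P(H | E) ≈ 0.002

Write H for 'the component is faulty'. Prior odds H:¬H = 0.009/0.991 = 0.0090817. For the 'pass' outcome, the likelihood ratio is 0.207/0.988 = 0.20951.
Posterior odds = 0.0090817 × 0.20951 = 0.0019028, so P(H|E) = 0.0019028/(1+0.0019028) = 0.002.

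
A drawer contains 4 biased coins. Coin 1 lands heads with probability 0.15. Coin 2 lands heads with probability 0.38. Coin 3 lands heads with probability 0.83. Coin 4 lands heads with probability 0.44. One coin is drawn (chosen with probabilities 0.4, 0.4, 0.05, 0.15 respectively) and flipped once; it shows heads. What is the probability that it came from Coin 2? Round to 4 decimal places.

P(heads|C1) = 0.15; P(heads|C2) = 0.38; P(heads|C3) = 0.83; P(heads|C4) = 0.44.
Prior × likelihood for each source: 0.4·0.15=0.06000, 0.4·0.38=0.1520, 0.05·0.83=0.04150, 0.15·0.44=0.06600. Summing gives P(heads) = 0.31950.
P(Coin 2 | heads) = 0.1520 / 0.31950 = 0.4757.

Posterior probability ≈ 0.4757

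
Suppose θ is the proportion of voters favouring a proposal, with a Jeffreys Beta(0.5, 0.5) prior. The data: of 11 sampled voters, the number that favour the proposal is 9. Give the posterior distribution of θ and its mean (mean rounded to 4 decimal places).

Observing 9 successes and 2 failures updates Beta(0.5, 0.5) by adding the success and failure counts to the two shape parameters: α = 0.5+9 = 9.5, β = 0.5+2 = 2.5.
E[θ | data] = 9.5/(9.5+2.5) = 0.7917.

Posterior: Beta(9.5, 2.5); mean ≈ 0.7917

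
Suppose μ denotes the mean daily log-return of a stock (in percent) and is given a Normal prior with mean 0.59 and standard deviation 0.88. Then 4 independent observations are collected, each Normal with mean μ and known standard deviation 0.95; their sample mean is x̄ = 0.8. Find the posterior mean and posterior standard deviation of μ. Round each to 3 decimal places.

With known σ, the Normal prior is conjugate. Weight on the data is w = (n/σ²)/(n/σ² + 1/τ₀²) = 4.43213/(4.43213+1.29132) = 0.77438.
Posterior mean = w·x̄ + (1−w)·μ₀ = 0.77438·0.8 + 0.22562·0.59 = 0.753. Posterior variance = 1/(4.43213+1.29132) = 0.174720, so SD = 0.418.

Posterior mean ≈ 0.753; posterior SD ≈ 0.418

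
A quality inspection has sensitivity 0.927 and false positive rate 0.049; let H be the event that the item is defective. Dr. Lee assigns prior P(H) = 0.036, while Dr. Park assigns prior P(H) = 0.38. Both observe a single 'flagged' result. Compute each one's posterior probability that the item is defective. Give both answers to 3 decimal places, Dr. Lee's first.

P('+'|H) = 0.927, P('+'|¬H) = 0.049.
Dr. Lee: numerator 0.927·0.036 = 0.033372; evidence = 0.033372+0.049·0.964 = 0.080608; posterior = 0.414.
Dr. Park: numerator 0.927·0.38 = 0.35226; evidence = 0.35226+0.049·0.62 = 0.38264; posterior = 0.921.

Dr. Lee: 0.414; Dr. Park: 0.921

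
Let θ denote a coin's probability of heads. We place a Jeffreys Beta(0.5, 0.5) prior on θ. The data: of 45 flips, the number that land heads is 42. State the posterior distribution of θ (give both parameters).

Posterior: Beta(42.5, 3.5)

Observing 42 successes and 3 failures updates Beta(0.5, 0.5) by adding the success and failure counts to the two shape parameters: α = 0.5+42 = 42.5, β = 0.5+3 = 3.5.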